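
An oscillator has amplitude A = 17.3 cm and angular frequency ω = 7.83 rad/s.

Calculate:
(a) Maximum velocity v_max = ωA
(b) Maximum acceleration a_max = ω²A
v_max = ωA = 7.83×0.173 = 1.355 m/s
a_max = ω²A = 7.83²×0.173 = 10.61 m/s²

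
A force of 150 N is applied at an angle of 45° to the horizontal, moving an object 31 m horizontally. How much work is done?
W = Fd cosθ = 150×31×cos(45°) = 3288.0 J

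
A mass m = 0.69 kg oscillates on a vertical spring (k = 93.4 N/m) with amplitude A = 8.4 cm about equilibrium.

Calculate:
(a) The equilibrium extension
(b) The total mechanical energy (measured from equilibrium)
x_eq = mg/k = 0.69×9.81/93.4 = 0.07247 m = 7.247 cm
E = ½kA² = ½×93.4×(0.084)² = 0.3295 J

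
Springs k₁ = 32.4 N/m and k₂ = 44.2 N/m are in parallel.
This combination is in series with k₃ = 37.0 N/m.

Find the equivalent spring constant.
k₁₂ = k₁ + k₂ = 76.6 N/m (parallel)
1/k_eq = 1/k₁₂ + 1/k₃ → k_eq = 24.95 N/m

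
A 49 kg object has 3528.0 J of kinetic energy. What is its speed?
KE = ½mv² → v = √(2KE/m) = √(2×3528.0/49) = 12.0 m/s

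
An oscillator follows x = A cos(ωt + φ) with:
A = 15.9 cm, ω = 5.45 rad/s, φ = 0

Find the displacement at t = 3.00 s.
x = A cos(ωt + φ) = 15.9×cos(5.45×3.0 + 0) = -12.73 cm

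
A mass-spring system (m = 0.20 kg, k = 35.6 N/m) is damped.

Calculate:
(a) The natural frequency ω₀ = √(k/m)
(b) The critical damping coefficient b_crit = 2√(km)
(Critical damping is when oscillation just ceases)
ω₀ = √(k/m) = √(35.6/0.2) = 13.34 rad/s
b_crit = 2√(km) = 2√(35.6×0.2) = 5.337 kg/s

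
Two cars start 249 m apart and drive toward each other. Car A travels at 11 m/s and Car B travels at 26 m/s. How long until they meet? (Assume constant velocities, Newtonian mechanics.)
Combined speed: v_combined = 11 + 26 = 37 m/s
Time to meet: t = d/37 = 249/37 = 6.73 s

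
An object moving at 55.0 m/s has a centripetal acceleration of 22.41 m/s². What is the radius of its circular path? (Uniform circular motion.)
r = v²/a_c = 55.0²/22.41 = 134.98 m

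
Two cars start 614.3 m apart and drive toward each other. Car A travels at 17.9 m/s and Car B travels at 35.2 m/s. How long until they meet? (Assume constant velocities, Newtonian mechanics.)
Combined speed: v_combined = 17.9 + 35.2 = 53.1 m/s
Time to meet: t = d/53.1 = 614.3/53.1 = 11.57 s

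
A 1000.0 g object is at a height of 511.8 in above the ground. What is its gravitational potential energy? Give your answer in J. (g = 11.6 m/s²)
PE = mgh = 1 kg × 11.6 m/s² × 13 m = 150.8 J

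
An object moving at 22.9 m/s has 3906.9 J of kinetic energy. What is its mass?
KE = ½mv² → m = 2KE/v² = 2×3906.9/22.9² = 14.9 kg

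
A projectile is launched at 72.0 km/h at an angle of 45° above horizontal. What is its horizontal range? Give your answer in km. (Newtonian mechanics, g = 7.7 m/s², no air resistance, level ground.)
R = v₀² sin(2θ) / g (with unit conversion) = 0.05195 km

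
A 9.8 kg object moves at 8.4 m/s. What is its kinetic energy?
KE = ½mv² = ½×9.8×8.4² = 345.744 J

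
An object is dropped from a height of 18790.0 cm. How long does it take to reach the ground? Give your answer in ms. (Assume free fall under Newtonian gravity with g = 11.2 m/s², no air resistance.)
t = √(2h/g) (with unit conversion) = 5793.0 ms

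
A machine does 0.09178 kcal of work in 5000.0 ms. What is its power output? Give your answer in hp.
P = W/t = 384 J / 5 s = 76.8 W = 0.103 hp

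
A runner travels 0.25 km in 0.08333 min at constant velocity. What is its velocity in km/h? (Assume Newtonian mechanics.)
v = d/t (with unit conversion) = 180.0 km/h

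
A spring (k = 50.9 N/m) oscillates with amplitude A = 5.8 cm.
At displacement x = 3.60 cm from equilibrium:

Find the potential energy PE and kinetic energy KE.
E_total = ½kA² = ½×50.9×(0.058)² = 0.08561 J
PE = ½kx² = ½×50.9×(0.036)² = 0.03298 J
KE = E_total − PE = 0.05263 J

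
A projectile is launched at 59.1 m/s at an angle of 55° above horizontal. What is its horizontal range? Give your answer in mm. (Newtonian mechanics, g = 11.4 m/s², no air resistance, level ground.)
R = v₀² sin(2θ) / g (with unit conversion) = 287900.0 mm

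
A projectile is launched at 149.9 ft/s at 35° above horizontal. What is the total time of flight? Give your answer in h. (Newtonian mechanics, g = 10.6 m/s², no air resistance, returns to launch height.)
T = 2v₀sin(θ)/g (with unit conversion) = 0.001374 h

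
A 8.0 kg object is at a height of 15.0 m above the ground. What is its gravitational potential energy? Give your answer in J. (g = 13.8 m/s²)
PE = mgh = 8 kg × 13.8 m/s² × 15 m = 1656 J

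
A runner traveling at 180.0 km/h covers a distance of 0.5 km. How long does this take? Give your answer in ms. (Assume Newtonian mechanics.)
t = d/v (with unit conversion) = 10000.0 ms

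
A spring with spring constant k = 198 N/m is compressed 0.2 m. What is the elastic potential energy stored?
PE = ½kx² = ½×198×0.2² = 3.96 J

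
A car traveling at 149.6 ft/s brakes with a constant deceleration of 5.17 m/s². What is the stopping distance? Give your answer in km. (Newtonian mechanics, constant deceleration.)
d = v₀² / (2a) (with unit conversion) = 0.2011 km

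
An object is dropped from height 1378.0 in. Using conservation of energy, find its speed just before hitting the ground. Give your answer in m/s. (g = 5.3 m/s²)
mgh = ½mv² → v = √(2gh) = √(2×5.3×35) = 19.26 m/s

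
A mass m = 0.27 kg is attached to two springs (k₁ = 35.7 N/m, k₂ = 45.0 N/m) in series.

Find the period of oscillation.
k_eq = k₁k₂/(k₁+k₂) = 19.91 N/m
T = 2π√(m/k_eq) = 2π√(0.27/19.91) = 0.7317 s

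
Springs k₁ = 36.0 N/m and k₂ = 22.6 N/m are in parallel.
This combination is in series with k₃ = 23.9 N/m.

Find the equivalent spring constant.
k₁₂ = k₁ + k₂ = 58.6 N/m (parallel)
1/k_eq = 1/k₁₂ + 1/k₃ → k_eq = 16.98 N/m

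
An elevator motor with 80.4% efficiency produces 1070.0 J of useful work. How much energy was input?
W_in = W_out/η = 1070.0/0.804 = 1330.8 J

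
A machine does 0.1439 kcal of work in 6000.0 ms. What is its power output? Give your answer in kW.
P = W/t = 602.1 J / 6 s = 100.3 W = 0.1003 kW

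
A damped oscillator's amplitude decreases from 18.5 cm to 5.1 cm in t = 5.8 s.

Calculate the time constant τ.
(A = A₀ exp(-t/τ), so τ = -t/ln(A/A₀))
A/A₀ = 5.1/18.5 = 0.2757; ln(A/A₀) = -1.289
τ = −t/ln(A/A₀) = −5.8/-1.289 = 4.501 s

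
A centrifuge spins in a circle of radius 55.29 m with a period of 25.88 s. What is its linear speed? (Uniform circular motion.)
v = 2πr/T = 2π×55.29/25.88 = 13.42 m/s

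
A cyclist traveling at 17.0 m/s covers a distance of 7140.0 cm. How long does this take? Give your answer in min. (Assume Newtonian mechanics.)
t = d/v (with unit conversion) = 0.07 min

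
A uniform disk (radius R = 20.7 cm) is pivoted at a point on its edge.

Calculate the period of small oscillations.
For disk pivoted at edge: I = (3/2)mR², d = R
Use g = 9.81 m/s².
I/m = (3/2)R² = 0.06427 m²; d = R = 0.207 m
T = 2π√((3/2)R²/(gR)) = 2π√(3R/(2g)) = 1.118 s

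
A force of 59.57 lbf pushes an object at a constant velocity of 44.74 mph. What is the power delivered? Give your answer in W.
P = Fv = 265 N × 20 m/s = 5300 W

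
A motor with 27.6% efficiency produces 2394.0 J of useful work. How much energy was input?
W_in = W_out/η = 2394.0/0.276 = 8673.9 J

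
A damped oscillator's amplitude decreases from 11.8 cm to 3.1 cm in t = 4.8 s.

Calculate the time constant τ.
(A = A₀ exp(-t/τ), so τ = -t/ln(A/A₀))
A/A₀ = 3.1/11.8 = 0.2627; ln(A/A₀) = -1.337
τ = −t/ln(A/A₀) = −4.8/-1.337 = 3.591 s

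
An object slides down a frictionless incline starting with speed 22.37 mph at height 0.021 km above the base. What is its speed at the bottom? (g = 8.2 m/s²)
½mv₀² + mgh = ½mv² → v = √(v₀² + 2gh) = √(10² + 2×8.2×21) = 21.08 m/s = 47.16 mph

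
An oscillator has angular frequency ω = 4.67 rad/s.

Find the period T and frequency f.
T = 2π/ω = 2π/4.67 = 1.345 s; f = ω/2π = 0.7433 Hz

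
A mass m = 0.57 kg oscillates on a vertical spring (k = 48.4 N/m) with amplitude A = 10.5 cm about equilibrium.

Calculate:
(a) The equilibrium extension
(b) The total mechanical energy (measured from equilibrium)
x_eq = mg/k = 0.57×9.81/48.4 = 0.1155 m = 11.55 cm
E = ½kA² = ½×48.4×(0.105)² = 0.2668 J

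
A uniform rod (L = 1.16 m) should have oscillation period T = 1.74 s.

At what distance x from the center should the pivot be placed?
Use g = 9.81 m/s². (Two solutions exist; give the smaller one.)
T = 2π√((L²/12 + x²)/(gx)). Let c = T²g/(4π²) = 0.7523.
x² − cx + L²/12 = 0 → x = (c − √(c² − L²/3))/2 = 0.2048 m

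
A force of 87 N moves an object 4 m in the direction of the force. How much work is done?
W = Fd = 87×4 = 348.0 J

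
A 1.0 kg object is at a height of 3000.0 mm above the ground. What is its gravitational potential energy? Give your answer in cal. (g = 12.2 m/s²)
PE = mgh = 1 kg × 12.2 m/s² × 3 m = 36.6 J = 8.748 cal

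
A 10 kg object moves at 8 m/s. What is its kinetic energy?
KE = ½mv² = ½×10×8² = 320.0 J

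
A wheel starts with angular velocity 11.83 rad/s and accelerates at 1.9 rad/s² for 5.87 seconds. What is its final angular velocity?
ω = ω₀ + αt = 11.83 + 1.9 × 5.87 = 22.98 rad/s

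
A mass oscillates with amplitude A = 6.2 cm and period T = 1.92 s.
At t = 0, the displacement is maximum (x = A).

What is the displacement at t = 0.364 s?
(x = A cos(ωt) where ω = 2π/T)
ω = 2π/T = 2π/1.92 = 3.272 rad/s
x = A cos(ωt) = 6.2×cos(3.272×0.364) = 2.297 cm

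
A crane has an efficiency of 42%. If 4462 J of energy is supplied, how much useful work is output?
W_out = η × W_in = 0.42 × 4462 = 1874.0 J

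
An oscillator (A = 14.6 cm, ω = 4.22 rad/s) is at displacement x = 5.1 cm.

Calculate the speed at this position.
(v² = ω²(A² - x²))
v = ω√(A² − x²) = 4.22×√(0.146² − 0.051²) = 0.5773 m/s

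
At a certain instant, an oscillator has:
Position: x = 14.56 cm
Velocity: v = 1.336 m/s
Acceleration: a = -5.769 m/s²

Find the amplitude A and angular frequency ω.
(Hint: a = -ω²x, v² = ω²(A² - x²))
a = −ω²x → ω = √(|a|/x) = √(5.769/0.1456) = 6.295 rad/s
v² = ω²(A² − x²) → A = √(x² + v²/ω²) = √(0.1456² + 1.336²/6.295²) = 0.2574 m = 25.74 cm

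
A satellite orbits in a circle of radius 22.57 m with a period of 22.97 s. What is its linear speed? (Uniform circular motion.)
v = 2πr/T = 2π×22.57/22.97 = 6.17 m/s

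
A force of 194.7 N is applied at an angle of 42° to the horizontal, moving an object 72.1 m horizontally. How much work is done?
W = Fd cosθ = 194.7×72.1×cos(42°) = 10432.0 J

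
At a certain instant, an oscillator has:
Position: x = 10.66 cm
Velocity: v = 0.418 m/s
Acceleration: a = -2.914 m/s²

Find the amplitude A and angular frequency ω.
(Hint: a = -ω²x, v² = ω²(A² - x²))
a = −ω²x → ω = √(|a|/x) = √(2.914/0.1066) = 5.228 rad/s
v² = ω²(A² − x²) → A = √(x² + v²/ω²) = √(0.1066² + 0.418²/5.228²) = 0.1332 m = 13.32 cm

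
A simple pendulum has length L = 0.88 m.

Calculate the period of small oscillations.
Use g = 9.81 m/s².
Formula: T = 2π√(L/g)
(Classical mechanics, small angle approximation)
T = 2π√(L/g) = 2π√(0.88/9.81) = 1.882 s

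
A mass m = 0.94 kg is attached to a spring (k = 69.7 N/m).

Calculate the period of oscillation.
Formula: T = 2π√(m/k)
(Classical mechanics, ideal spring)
T = 2π√(m/k) = 2π√(0.94/69.7) = 0.7297 s; f = 1/T = 1.37 Hz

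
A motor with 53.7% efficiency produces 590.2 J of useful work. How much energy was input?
W_in = W_out/η = 590.2/0.537 = 1099.1 J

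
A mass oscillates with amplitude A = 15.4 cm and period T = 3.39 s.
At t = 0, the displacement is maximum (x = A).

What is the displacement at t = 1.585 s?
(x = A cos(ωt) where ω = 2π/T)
ω = 2π/T = 2π/3.39 = 1.853 rad/s
x = A cos(ωt) = 15.4×cos(1.853×1.585) = -15.08 cm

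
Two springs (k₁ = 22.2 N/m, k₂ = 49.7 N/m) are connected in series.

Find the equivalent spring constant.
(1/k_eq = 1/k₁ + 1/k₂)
1/k_eq = 1/22.2 + 1/49.7 = 0.065166; k_eq = 15.35 N/m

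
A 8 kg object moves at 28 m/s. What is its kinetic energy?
KE = ½mv² = ½×8×28² = 3136.0 J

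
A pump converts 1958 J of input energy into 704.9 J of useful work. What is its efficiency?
η = W_out/W_in = 704.9/1958 = 0.36 = 36.0%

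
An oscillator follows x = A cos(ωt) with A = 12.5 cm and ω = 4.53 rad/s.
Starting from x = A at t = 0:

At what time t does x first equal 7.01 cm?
cos(ωt) = x/A = 7.01/12.5 = 0.5608
ωt = arccos(0.5608) = 0.9754 rad
t = 0.9754/4.53 = 0.2153 s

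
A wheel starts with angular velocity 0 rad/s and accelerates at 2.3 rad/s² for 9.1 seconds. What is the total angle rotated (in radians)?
θ = ω₀t + ½αt² = 0×9.1 + ½×2.3×9.1² = 95.23 rad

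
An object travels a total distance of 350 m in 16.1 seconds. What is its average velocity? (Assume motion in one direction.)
v_avg = Δd / Δt = 350 / 16.1 = 21.74 m/s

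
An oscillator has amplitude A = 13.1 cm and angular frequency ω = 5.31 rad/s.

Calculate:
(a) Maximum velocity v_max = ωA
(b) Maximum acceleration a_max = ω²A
v_max = ωA = 5.31×0.131 = 0.6956 m/s
a_max = ω²A = 5.31²×0.131 = 3.694 m/s²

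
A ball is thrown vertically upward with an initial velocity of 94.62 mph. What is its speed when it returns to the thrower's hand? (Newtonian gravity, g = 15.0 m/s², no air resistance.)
By conservation of energy, the ball returns at the same speed = 94.62 mph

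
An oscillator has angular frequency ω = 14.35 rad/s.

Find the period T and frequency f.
T = 2π/ω = 2π/14.35 = 0.4379 s; f = ω/2π = 2.284 Hz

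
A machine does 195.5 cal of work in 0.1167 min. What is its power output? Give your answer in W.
P = W/t = 818 J / 7.002 s = 116.8 W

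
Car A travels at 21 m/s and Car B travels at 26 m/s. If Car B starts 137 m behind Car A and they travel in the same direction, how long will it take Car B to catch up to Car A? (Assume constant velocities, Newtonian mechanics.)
Relative speed: v_rel = 26 - 21 = 5 m/s
Time to catch: t = d₀/v_rel = 137/5 = 27.4 s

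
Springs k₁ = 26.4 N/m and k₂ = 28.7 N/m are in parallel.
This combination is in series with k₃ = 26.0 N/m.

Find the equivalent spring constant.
k₁₂ = k₁ + k₂ = 55.1 N/m (parallel)
1/k_eq = 1/k₁₂ + 1/k₃ → k_eq = 17.66 N/m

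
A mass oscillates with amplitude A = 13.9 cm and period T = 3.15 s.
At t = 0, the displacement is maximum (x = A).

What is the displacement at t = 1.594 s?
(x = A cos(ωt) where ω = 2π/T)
ω = 2π/T = 2π/3.15 = 1.995 rad/s
x = A cos(ωt) = 13.9×cos(1.995×1.594) = -13.89 cm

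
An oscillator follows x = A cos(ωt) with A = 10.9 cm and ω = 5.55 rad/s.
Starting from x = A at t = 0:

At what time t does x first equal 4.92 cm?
cos(ωt) = x/A = 4.92/10.9 = 0.4514
ωt = arccos(0.4514) = 1.102 rad
t = 1.102/5.55 = 0.1986 s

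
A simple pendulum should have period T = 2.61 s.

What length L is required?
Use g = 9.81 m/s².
T = 2π√(L/g) → L = g(T/2π)² = 9.81×(2.61/2π)² = 1.693 m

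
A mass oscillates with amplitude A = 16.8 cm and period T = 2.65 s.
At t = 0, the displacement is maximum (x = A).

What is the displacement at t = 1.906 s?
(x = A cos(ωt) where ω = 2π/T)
ω = 2π/T = 2π/2.65 = 2.371 rad/s
x = A cos(ωt) = 16.8×cos(2.371×1.906) = -3.226 cm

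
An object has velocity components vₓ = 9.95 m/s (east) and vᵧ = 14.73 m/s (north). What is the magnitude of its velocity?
|v| = √(vₓ² + vᵧ²) = √(9.95² + 14.73²) = √(315.975) = 17.78 m/s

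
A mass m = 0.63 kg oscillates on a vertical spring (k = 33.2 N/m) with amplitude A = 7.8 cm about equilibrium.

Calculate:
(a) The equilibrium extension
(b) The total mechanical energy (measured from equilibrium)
x_eq = mg/k = 0.63×9.81/33.2 = 0.1862 m = 18.62 cm
E = ½kA² = ½×33.2×(0.078)² = 0.101 J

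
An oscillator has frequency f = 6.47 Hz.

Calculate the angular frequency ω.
ω = 2πf = 2π×6.47 = 40.65 rad/s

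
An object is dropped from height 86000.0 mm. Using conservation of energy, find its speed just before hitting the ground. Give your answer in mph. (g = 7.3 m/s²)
mgh = ½mv² → v = √(2gh) = √(2×7.3×86) = 35.43 m/s = 79.26 mph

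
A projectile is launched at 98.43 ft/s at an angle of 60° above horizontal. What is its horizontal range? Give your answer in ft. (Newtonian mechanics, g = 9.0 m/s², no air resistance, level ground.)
R = v₀² sin(2θ) / g (with unit conversion) = 284.2 ft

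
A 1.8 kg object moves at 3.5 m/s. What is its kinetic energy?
KE = ½mv² = ½×1.8×3.5² = 11.025 J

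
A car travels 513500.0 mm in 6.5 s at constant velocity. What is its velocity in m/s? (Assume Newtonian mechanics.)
v = d/t (with unit conversion) = 79.0 m/s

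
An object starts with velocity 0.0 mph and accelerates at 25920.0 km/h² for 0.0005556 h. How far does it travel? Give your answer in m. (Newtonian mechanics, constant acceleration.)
d = v₀t + ½at² (with unit conversion) = 4.001 m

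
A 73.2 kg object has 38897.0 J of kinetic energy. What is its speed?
KE = ½mv² → v = √(2KE/m) = √(2×38897.0/73.2) = 32.6 m/s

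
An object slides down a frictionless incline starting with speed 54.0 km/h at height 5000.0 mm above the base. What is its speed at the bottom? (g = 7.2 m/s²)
½mv₀² + mgh = ½mv² → v = √(v₀² + 2gh) = √(15² + 2×7.2×5) = 17.23 m/s = 62.04 km/h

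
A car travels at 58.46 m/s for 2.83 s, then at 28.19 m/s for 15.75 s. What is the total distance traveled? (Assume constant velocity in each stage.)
d₁ = v₁t₁ = 58.46 × 2.83 = 165.442 m
d₂ = v₂t₂ = 28.19 × 15.75 = 443.993 m
d_total = 165.442 + 443.993 = 609.43 m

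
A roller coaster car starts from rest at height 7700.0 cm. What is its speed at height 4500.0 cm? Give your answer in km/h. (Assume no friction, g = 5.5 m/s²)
mgh₁ = ½mv₂² + mgh₂ → v₂ = √(2g(h₁−h₂)) = √(2×5.5×(77−45)) = 18.76 m/s = 67.54 km/h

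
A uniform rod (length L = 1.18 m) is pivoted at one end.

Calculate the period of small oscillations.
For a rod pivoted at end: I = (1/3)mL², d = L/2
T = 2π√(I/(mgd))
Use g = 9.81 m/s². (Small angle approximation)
I/m = (1/3)L² = 0.4641 m²; d = L/2 = 0.59 m
T = 2π√(I/(mgd)) = 2π√(0.4641/(9.81×0.59)) = 1.779 s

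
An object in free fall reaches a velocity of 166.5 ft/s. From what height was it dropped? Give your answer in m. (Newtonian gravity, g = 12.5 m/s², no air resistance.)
h = v²/(2g) (with unit conversion) = 103.0 m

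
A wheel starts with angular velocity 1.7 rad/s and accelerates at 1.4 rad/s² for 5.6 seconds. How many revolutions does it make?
θ = ω₀t + ½αt² = 1.7×5.6 + ½×1.4×5.6² = 31.47 rad
Revolutions = θ/(2π) = 31.47/(2π) = 5.01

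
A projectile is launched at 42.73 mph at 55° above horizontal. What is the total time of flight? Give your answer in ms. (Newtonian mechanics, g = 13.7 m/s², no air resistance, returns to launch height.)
T = 2v₀sin(θ)/g (with unit conversion) = 2284.0 ms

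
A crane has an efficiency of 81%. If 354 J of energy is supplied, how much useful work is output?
W_out = η × W_in = 0.81 × 354 = 286.74 J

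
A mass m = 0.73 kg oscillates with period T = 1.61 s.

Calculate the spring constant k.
T = 2π√(m/k) → k = m(2π/T)² = 0.73×(2π/1.61)² = 11.12 N/m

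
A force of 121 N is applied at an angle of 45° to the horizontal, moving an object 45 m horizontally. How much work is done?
W = Fd cosθ = 121×45×cos(45°) = 3850.2 J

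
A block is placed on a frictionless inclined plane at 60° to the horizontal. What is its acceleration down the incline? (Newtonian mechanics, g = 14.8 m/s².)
a = g sin(θ) = 14.8 × sin(60°) = 14.8 × 0.866 = 12.82 m/s²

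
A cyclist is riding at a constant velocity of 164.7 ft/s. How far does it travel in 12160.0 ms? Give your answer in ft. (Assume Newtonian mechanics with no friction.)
d = vt (with unit conversion) = 2003.0 ft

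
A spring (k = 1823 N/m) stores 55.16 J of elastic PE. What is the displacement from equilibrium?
PE = ½kx² → x = √(2PE/k) = √(2×55.16/1823) = 0.246 m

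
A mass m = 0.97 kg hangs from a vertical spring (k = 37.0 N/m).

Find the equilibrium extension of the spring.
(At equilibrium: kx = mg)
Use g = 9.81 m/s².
x_eq = mg/k = 0.97×9.81/37.0 = 0.2572 m = 25.72 cm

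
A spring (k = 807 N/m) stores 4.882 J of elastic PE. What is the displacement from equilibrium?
PE = ½kx² → x = √(2PE/k) = √(2×4.882/807) = 0.11 m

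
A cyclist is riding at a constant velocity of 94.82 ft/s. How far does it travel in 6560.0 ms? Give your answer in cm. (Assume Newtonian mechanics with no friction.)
d = vt (with unit conversion) = 18960.0 cm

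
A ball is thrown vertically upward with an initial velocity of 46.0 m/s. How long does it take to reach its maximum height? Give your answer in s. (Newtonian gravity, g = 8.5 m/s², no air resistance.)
t_up = v₀/g = 5.412 s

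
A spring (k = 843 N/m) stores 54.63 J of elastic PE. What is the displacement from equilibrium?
PE = ½kx² → x = √(2PE/k) = √(2×54.63/843) = 0.36 m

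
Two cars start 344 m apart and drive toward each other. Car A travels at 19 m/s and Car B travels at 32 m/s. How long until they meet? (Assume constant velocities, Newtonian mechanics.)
Combined speed: v_combined = 19 + 32 = 51 m/s
Time to meet: t = d/51 = 344/51 = 6.75 s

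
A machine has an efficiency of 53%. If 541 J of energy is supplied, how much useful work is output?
W_out = η × W_in = 0.53 × 541 = 286.73 J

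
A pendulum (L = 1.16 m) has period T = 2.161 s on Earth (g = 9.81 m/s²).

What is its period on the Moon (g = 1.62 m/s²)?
T = 2π√(L/g), so T_moon/T_earth = √(g_earth/g_moon)
T_moon = 2π√(1.16/1.62) = 5.317 s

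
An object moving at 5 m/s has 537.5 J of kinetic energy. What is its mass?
KE = ½mv² → m = 2KE/v² = 2×537.5/5² = 43.0 kg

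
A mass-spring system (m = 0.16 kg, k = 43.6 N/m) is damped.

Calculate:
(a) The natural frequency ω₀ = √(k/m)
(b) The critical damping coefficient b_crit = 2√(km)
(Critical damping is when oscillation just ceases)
ω₀ = √(k/m) = √(43.6/0.16) = 16.51 rad/s
b_crit = 2√(km) = 2√(43.6×0.16) = 5.282 kg/s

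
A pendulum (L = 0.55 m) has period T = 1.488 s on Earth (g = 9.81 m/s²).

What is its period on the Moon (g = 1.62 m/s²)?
T = 2π√(L/g), so T_moon/T_earth = √(g_earth/g_moon)
T_moon = 2π√(0.55/1.62) = 3.661 s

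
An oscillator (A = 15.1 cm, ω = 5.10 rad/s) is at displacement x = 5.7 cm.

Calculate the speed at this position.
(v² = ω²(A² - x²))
v = ω√(A² − x²) = 5.1×√(0.151² − 0.057²) = 0.7131 m/s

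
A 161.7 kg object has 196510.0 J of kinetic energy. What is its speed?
KE = ½mv² → v = √(2KE/m) = √(2×196510.0/161.7) = 49.3 m/s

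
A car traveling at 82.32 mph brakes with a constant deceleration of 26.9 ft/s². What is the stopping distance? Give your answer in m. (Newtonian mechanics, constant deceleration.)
d = v₀² / (2a) (with unit conversion) = 82.59 m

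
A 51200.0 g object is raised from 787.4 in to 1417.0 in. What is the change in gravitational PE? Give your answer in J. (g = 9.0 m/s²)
ΔPE = mg(h₂ − h₁) = 51.2 kg × 9.0 m/s² × (35.99 − 20) m = 7369 J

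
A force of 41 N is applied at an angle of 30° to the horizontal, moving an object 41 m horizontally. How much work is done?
W = Fd cosθ = 41×41×cos(30°) = 1455.8 J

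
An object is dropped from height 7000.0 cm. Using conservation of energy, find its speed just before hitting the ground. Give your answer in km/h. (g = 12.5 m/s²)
mgh = ½mv² → v = √(2gh) = √(2×12.5×70) = 41.83 m/s = 150.6 km/h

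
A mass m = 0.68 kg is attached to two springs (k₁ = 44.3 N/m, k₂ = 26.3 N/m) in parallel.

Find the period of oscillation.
k_eq = k₁+k₂ = 70.6 N/m
T = 2π√(m/k_eq) = 2π√(0.68/70.6) = 0.6166 s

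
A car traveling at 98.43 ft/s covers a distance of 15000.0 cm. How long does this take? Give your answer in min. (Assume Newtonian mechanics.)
t = d/v (with unit conversion) = 0.08333 min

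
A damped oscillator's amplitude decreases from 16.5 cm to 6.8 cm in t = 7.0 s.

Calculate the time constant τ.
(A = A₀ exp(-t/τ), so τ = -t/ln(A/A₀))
A/A₀ = 6.8/16.5 = 0.4121; ln(A/A₀) = -0.8864
τ = −t/ln(A/A₀) = −7.0/-0.8864 = 7.897 s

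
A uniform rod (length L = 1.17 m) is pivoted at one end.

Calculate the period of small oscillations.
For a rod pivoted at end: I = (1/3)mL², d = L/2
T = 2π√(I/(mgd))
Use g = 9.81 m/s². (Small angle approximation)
I/m = (1/3)L² = 0.4563 m²; d = L/2 = 0.585 m
T = 2π√(I/(mgd)) = 2π√(0.4563/(9.81×0.585)) = 1.772 s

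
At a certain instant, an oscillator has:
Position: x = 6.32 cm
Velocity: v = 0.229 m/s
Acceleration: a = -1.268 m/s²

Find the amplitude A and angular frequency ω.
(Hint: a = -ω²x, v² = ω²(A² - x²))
a = −ω²x → ω = √(|a|/x) = √(1.268/0.0632) = 4.479 rad/s
v² = ω²(A² − x²) → A = √(x² + v²/ω²) = √(0.0632² + 0.229²/4.479²) = 0.08129 m = 8.129 cm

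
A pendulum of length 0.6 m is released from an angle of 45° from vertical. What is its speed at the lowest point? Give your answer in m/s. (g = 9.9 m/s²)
h = L(1 − cosθ) = 0.6×(1 − cos45°) = 0.1757 m
v = √(2gh) = √(2×9.9×0.1757) = 1.865 m/s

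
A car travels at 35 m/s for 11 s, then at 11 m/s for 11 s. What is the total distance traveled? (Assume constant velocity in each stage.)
d₁ = v₁t₁ = 35 × 11 = 385 m
d₂ = v₂t₂ = 11 × 11 = 121 m
d_total = 385 + 121 = 506 m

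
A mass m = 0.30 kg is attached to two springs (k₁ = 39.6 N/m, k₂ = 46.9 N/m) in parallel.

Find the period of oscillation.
k_eq = k₁+k₂ = 86.5 N/m
T = 2π√(m/k_eq) = 2π√(0.3/86.5) = 0.37 s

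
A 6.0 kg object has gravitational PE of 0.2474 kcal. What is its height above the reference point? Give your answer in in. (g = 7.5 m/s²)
PE = mgh → h = PE/(mg) = 1035 J / (6 kg × 7.5 m/s²) = 23 m = 905.6 in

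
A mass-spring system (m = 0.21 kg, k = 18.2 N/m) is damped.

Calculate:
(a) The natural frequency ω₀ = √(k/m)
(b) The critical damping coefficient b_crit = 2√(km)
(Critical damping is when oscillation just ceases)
ω₀ = √(k/m) = √(18.2/0.21) = 9.309 rad/s
b_crit = 2√(km) = 2√(18.2×0.21) = 3.91 kg/s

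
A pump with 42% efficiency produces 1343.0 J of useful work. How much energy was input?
W_in = W_out/η = 1343.0/0.42 = 3197.6 J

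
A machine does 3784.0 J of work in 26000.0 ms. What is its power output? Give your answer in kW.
P = W/t = 3784 J / 26 s = 145.5 W = 0.1455 kW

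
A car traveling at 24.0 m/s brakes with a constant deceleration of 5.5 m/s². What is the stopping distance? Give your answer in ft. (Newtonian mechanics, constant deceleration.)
d = v₀² / (2a) (with unit conversion) = 171.8 ft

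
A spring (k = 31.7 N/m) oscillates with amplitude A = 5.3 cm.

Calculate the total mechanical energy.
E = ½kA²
E = ½kA² = ½×31.7×(0.053)² = 0.04452 J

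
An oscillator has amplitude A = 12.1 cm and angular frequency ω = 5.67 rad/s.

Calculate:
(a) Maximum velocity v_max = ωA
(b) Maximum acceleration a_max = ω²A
v_max = ωA = 5.67×0.121 = 0.6861 m/s
a_max = ω²A = 5.67²×0.121 = 3.89 m/s²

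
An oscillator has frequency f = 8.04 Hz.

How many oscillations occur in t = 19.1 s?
n = f×t = 8.04×19.1 = 153.6 oscillations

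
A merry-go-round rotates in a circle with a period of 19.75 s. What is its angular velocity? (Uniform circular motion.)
ω = 2π/T = 2π/19.75 = 0.3181 rad/s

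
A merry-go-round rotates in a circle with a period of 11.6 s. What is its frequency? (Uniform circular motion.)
f = 1/T = 1/11.6 = 0.0862 Hz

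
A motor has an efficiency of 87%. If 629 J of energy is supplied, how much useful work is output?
W_out = η × W_in = 0.87 × 629 = 547.23 J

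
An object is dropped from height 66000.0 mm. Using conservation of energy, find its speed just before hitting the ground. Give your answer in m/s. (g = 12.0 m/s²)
mgh = ½mv² → v = √(2gh) = √(2×12.0×66) = 39.8 m/s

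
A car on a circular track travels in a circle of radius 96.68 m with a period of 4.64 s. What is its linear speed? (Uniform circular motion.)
v = 2πr/T = 2π×96.68/4.64 = 130.92 m/s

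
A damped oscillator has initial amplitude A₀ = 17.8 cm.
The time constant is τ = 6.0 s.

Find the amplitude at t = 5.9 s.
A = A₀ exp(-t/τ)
A = A₀ exp(−t/τ) = 17.8×exp(−5.9/6.0) = 6.658 cm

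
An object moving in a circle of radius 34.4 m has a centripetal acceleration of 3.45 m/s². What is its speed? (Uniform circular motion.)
v = √(a_c × r) = √(3.45 × 34.4) = 10.89 m/s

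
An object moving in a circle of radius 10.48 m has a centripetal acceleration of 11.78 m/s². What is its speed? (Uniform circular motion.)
v = √(a_c × r) = √(11.78 × 10.48) = 11.11 m/s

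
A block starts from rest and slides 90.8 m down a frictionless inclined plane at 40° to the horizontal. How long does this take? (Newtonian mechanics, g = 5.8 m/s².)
a = g sin(θ) = 5.8 × sin(40°) = 3.73 m/s²
t = √(2d/a) = √(2 × 90.8 / 3.73) = 6.98 s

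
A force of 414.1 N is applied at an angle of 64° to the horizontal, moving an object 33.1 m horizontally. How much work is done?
W = Fd cosθ = 414.1×33.1×cos(64°) = 6008.6 J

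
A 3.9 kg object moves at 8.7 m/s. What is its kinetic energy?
KE = ½mv² = ½×3.9×8.7² = 147.5955 J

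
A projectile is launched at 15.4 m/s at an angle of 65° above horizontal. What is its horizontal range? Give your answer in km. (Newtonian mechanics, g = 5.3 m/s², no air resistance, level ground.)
R = v₀² sin(2θ) / g (with unit conversion) = 0.03428 km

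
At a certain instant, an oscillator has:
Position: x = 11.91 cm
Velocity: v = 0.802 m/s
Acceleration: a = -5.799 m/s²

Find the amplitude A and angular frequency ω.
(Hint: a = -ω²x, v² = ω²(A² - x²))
a = −ω²x → ω = √(|a|/x) = √(5.799/0.1191) = 6.978 rad/s
v² = ω²(A² − x²) → A = √(x² + v²/ω²) = √(0.1191² + 0.802²/6.978²) = 0.1655 m = 16.55 cm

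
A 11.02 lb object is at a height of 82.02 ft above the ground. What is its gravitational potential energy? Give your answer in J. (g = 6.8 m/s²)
PE = mgh = 4.999 kg × 6.8 m/s² × 25 m = 849.7 J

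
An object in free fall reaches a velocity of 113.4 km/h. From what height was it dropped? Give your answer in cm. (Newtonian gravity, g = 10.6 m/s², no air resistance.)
h = v²/(2g) (with unit conversion) = 4680.0 cm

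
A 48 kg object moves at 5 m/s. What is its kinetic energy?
KE = ½mv² = ½×48×5² = 600.0 J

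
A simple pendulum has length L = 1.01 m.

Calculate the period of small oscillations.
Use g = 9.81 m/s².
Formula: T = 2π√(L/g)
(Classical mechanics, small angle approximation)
T = 2π√(L/g) = 2π√(1.01/9.81) = 2.016 s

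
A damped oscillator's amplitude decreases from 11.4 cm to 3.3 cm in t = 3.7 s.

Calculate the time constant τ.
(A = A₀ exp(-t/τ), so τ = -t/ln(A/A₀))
A/A₀ = 3.3/11.4 = 0.2895; ln(A/A₀) = -1.24
τ = −t/ln(A/A₀) = −3.7/-1.24 = 2.985 s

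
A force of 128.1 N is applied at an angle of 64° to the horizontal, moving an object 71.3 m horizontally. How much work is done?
W = Fd cosθ = 128.1×71.3×cos(64°) = 4003.9 J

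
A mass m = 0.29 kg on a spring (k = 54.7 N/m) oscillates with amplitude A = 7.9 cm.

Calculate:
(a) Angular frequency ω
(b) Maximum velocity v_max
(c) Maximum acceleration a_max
ω = √(k/m) = √(54.7/0.29) = 13.73 rad/s
v_max = ωA = 13.73×0.079 = 1.085 m/s
a_max = ω²A = 13.73²×0.079 = 14.9 m/s²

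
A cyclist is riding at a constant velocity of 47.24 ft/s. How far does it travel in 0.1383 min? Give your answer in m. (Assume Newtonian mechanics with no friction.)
d = vt (with unit conversion) = 119.5 m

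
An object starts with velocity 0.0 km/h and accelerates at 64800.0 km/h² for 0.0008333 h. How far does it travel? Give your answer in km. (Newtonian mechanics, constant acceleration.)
d = v₀t + ½at² (with unit conversion) = 0.0225 km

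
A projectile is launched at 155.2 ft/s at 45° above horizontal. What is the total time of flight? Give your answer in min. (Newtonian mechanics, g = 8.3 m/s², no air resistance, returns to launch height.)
T = 2v₀sin(θ)/g (with unit conversion) = 0.1343 min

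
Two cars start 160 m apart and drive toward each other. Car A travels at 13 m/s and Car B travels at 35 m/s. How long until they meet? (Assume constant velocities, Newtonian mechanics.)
Combined speed: v_combined = 13 + 35 = 48 m/s
Time to meet: t = d/48 = 160/48 = 3.33 s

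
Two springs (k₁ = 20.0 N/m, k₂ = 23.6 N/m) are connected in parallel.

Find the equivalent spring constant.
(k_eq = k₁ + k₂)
k_eq = k₁ + k₂ = 20.0 + 23.6 = 43.6 N/m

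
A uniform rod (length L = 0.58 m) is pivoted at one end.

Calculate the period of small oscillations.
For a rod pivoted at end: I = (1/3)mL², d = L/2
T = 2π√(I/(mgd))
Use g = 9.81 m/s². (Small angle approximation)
I/m = (1/3)L² = 0.1121 m²; d = L/2 = 0.29 m
T = 2π√(I/(mgd)) = 2π√(0.1121/(9.81×0.29)) = 1.247 s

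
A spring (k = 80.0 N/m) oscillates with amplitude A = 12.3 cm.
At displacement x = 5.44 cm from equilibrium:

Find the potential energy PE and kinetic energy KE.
E_total = ½kA² = ½×80.0×(0.123)² = 0.6052 J
PE = ½kx² = ½×80.0×(0.0544)² = 0.1184 J
KE = E_total − PE = 0.4868 J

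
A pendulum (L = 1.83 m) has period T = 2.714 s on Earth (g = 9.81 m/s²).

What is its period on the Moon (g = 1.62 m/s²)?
T = 2π√(L/g), so T_moon/T_earth = √(g_earth/g_moon)
T_moon = 2π√(1.83/1.62) = 6.678 s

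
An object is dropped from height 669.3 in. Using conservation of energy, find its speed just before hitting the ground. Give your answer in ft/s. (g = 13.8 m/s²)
mgh = ½mv² → v = √(2gh) = √(2×13.8×17) = 21.66 m/s = 71.07 ft/s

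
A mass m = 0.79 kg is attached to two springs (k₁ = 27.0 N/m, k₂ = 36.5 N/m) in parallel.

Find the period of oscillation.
k_eq = k₁+k₂ = 63.5 N/m
T = 2π√(m/k_eq) = 2π√(0.79/63.5) = 0.7008 s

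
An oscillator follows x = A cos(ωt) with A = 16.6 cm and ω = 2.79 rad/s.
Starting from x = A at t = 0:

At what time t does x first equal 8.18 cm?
cos(ωt) = x/A = 8.18/16.6 = 0.4928
ωt = arccos(0.4928) = 1.056 rad
t = 1.056/2.79 = 0.3783 s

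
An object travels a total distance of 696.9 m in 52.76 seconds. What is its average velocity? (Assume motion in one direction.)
v_avg = Δd / Δt = 696.9 / 52.76 = 13.21 m/s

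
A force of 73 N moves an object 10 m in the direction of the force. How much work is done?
W = Fd = 73×10 = 730.0 J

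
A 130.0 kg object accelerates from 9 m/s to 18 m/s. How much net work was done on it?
W_net = ΔKE = ½m(v₂² − v₁²) = ½×130.0×(18² − 9²) = 15795.0 J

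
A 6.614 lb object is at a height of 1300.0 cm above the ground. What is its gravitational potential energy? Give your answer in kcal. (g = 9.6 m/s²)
PE = mgh = 3 kg × 9.6 m/s² × 13 m = 374.4 J = 0.08949 kcal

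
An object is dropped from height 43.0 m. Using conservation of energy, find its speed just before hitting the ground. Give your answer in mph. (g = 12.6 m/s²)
mgh = ½mv² → v = √(2gh) = √(2×12.6×43) = 32.92 m/s = 73.64 mph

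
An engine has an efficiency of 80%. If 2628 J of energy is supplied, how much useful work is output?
W_out = η × W_in = 0.8 × 2628 = 2102.4 J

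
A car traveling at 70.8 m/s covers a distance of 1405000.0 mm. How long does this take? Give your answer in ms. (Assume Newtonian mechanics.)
t = d/v (with unit conversion) = 19840.0 ms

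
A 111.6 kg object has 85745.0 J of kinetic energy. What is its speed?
KE = ½mv² → v = √(2KE/m) = √(2×85745.0/111.6) = 39.2 m/s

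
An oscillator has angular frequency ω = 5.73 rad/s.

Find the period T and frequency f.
T = 2π/ω = 2π/5.73 = 1.097 s; f = ω/2π = 0.912 Hz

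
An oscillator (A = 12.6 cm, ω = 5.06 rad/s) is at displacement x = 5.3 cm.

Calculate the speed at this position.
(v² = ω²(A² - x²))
v = ω√(A² − x²) = 5.06×√(0.126² − 0.053²) = 0.5784 m/s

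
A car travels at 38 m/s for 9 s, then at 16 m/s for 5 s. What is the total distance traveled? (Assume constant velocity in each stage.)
d₁ = v₁t₁ = 38 × 9 = 342 m
d₂ = v₂t₂ = 16 × 5 = 80 m
d_total = 342 + 80 = 422 m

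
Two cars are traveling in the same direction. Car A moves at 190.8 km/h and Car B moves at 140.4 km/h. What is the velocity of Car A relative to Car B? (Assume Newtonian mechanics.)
v_rel = v_A - v_B = 190.8 - 140.4 = 50.4 km/h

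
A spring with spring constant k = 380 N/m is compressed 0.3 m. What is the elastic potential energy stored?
PE = ½kx² = ½×380×0.3² = 17.1 J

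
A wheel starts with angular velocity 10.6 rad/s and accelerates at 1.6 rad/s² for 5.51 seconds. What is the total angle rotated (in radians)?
θ = ω₀t + ½αt² = 10.6×5.51 + ½×1.6×5.51² = 82.69 rad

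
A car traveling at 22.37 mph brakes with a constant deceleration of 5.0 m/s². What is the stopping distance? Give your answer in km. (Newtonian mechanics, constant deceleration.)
d = v₀² / (2a) (with unit conversion) = 0.01 km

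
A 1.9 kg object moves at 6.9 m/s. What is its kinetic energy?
KE = ½mv² = ½×1.9×6.9² = 45.2295 J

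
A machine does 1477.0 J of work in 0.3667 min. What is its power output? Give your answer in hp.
P = W/t = 1477 J / 22 s = 67.13 W = 0.09002 hp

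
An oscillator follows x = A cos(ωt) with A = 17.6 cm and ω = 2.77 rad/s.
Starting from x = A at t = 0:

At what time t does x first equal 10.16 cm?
cos(ωt) = x/A = 10.16/17.6 = 0.5773
ωt = arccos(0.5773) = 0.9554 rad
t = 0.9554/2.77 = 0.3449 s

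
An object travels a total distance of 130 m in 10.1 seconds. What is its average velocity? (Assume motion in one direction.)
v_avg = Δd / Δt = 130 / 10.1 = 12.87 m/s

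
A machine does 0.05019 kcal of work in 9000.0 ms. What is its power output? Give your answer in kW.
P = W/t = 210 J / 9 s = 23.33 W = 0.02333 kW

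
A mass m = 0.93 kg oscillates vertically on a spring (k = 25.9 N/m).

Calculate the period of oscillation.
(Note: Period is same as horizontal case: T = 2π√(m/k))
T = 2π√(m/k) = 2π√(0.93/25.9) = 1.191 s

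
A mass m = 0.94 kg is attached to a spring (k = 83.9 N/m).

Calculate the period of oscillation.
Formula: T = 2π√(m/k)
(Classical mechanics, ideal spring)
T = 2π√(m/k) = 2π√(0.94/83.9) = 0.6651 s; f = 1/T = 1.504 Hz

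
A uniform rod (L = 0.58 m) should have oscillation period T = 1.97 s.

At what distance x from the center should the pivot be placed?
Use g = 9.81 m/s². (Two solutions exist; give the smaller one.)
T = 2π√((L²/12 + x²)/(gx)). Let c = T²g/(4π²) = 0.9644.
x² − cx + L²/12 = 0 → x = (c − √(c² − L²/3))/2 = 0.03 m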